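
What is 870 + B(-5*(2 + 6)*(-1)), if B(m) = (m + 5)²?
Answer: 2895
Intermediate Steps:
B(m) = (5 + m)²
870 + B(-5*(2 + 6)*(-1)) = 870 + (5 - 5*(2 + 6)*(-1))² = 870 + (5 - 5*8*(-1))² = 870 + (5 - 40*(-1))² = 870 + (5 + 40)² = 870 + 45² = 870 + 2025 = 2895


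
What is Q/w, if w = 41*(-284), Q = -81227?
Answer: 81227/11644 ≈ 6.9759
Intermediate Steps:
w = -11644
Q/w = -81227/(-11644) = -81227*(-1/11644) = 81227/11644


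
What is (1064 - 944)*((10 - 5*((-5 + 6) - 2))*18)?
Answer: 32400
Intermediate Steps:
(1064 - 944)*((10 - 5*((-5 + 6) - 2))*18) = 120*((10 - 5*(1 - 2))*18) = 120*((10 - 5*(-1))*18) = 120*((10 + 5)*18) = 120*(15*18) = 120*270 = 32400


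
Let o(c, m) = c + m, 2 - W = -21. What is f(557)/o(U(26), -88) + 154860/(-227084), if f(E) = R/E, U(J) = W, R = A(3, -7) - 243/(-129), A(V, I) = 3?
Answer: -927446379/1359722221 ≈ -0.68209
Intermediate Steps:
W = 23 (W = 2 - 1*(-21) = 2 + 21 = 23)
R = 210/43 (R = 3 - 243/(-129) = 3 - 243*(-1/129) = 3 + 81/43 = 210/43 ≈ 4.8837)
U(J) = 23
f(E) = 210/(43*E)
f(557)/o(U(26), -88) + 154860/(-227084) = ((210/43)/557)/(23 - 88) + 154860/(-227084) = ((210/43)*(1/557))/(-65) + 154860*(-1/227084) = (210/23951)*(-1/65) - 38715/56771 = -42/311363 - 38715/56771 = -927446379/1359722221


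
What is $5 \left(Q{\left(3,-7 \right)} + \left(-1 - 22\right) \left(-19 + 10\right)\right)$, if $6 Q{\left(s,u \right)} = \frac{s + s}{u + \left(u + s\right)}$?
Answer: $\frac{11380}{11} \approx 1034.5$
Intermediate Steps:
$Q{\left(s,u \right)} = \frac{s}{3 \left(s + 2 u\right)}$ ($Q{\left(s,u \right)} = \frac{\left(s + s\right) \frac{1}{u + \left(u + s\right)}}{6} = \frac{2 s \frac{1}{u + \left(s + u\right)}}{6} = \frac{2 s \frac{1}{s + 2 u}}{6} = \frac{s}{3 \left(s + 2 u\right)}$)
$5 \left(Q{\left(3,-7 \right)} + \left(-1 - 22\right) \left(-19 + 10\right)\right) = 5 \left(\frac{1}{3} \cdot 3 \frac{1}{3 + 2 \left(-7\right)} + \left(-1 - 22\right) \left(-19 + 10\right)\right) = 5 \left(\frac{1}{3} \cdot 3 \frac{1}{3 - 14} - -207\right) = 5 \left(\frac{1}{3} \cdot 3 \frac{1}{-11} + 207\right) = 5 \left(\frac{1}{3} \cdot 3 \left(- \frac{1}{11}\right) + 207\right) = 5 \left(- \frac{1}{11} + 207\right) = 5 \cdot \frac{2276}{11} = \frac{11380}{11}$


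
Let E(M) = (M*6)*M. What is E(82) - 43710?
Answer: -3366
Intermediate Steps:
E(M) = 6*M**2 (E(M) = (6*M)*M = 6*M**2)
E(82) - 43710 = 6*82**2 - 43710 = 6*6724 - 43710 = 40344 - 43710 = -3366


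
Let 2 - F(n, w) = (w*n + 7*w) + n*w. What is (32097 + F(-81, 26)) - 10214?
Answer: 25915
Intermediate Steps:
F(n, w) = 2 - 7*w - 2*n*w (F(n, w) = 2 - ((w*n + 7*w) + n*w) = 2 - ((n*w + 7*w) + n*w) = 2 - ((7*w + n*w) + n*w) = 2 - (7*w + 2*n*w) = 2 + (-7*w - 2*n*w) = 2 - 7*w - 2*n*w)
(32097 + F(-81, 26)) - 10214 = (32097 + (2 - 7*26 - 2*(-81)*26)) - 10214 = (32097 + (2 - 182 + 4212)) - 10214 = (32097 + 4032) - 10214 = 36129 - 10214 = 25915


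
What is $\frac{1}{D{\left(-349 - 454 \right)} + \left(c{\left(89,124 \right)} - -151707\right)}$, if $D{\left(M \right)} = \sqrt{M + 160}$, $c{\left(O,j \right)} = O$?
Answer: $\frac{151796}{23042026259} - \frac{i \sqrt{643}}{23042026259} \approx 6.5878 \cdot 10^{-6} - 1.1005 \cdot 10^{-9} i$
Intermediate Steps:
$D{\left(M \right)} = \sqrt{160 + M}$
$\frac{1}{D{\left(-349 - 454 \right)} + \left(c{\left(89,124 \right)} - -151707\right)} = \frac{1}{\sqrt{160 - 803} + \left(89 - -151707\right)} = \frac{1}{\sqrt{160 - 803} + \left(89 + 151707\right)} = \frac{1}{\sqrt{160 - 803} + 151796} = \frac{1}{\sqrt{-643} + 151796} = \frac{1}{i \sqrt{643} + 151796} = \frac{1}{151796 + i \sqrt{643}}$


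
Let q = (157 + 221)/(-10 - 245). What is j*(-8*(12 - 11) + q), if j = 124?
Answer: -99944/85 ≈ -1175.8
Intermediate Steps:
q = -126/85 (q = 378/(-255) = 378*(-1/255) = -126/85 ≈ -1.4824)
j*(-8*(12 - 11) + q) = 124*(-8*(12 - 11) - 126/85) = 124*(-8*1 - 126/85) = 124*(-8 - 126/85) = 124*(-806/85) = -99944/85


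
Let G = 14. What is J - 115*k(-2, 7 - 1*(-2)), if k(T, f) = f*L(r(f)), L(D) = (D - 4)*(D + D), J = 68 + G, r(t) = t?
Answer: -93068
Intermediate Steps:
J = 82 (J = 68 + 14 = 82)
L(D) = 2*D*(-4 + D) (L(D) = (-4 + D)*(2*D) = 2*D*(-4 + D))
k(T, f) = 2*f²*(-4 + f) (k(T, f) = f*(2*f*(-4 + f)) = 2*f²*(-4 + f))
J - 115*k(-2, 7 - 1*(-2)) = 82 - 230*(7 - 1*(-2))²*(-4 + (7 - 1*(-2))) = 82 - 230*(7 + 2)²*(-4 + (7 + 2)) = 82 - 230*9²*(-4 + 9) = 82 - 230*81*5 = 82 - 115*810 = 82 - 93150 = -93068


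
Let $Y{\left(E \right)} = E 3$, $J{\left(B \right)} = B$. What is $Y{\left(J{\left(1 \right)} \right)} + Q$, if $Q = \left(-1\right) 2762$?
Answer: $-2759$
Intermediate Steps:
$Y{\left(E \right)} = 3 E$
$Q = -2762$
$Y{\left(J{\left(1 \right)} \right)} + Q = 3 \cdot 1 - 2762 = 3 - 2762 = -2759$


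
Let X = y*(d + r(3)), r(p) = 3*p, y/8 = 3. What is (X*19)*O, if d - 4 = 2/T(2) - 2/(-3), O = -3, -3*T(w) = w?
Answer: -14592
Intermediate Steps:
y = 24 (y = 8*3 = 24)
T(w) = -w/3
d = 5/3 (d = 4 + (2/((-1/3*2)) - 2/(-3)) = 4 + (2/(-2/3) - 2*(-1/3)) = 4 + (2*(-3/2) + 2/3) = 4 + (-3 + 2/3) = 4 - 7/3 = 5/3 ≈ 1.6667)
X = 256 (X = 24*(5/3 + 3*3) = 24*(5/3 + 9) = 24*(32/3) = 256)
(X*19)*O = (256*19)*(-3) = 4864*(-3) = -14592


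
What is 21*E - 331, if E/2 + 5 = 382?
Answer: 15503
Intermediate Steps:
E = 754 (E = -10 + 2*382 = -10 + 764 = 754)
21*E - 331 = 21*754 - 331 = 15834 - 331 = 15503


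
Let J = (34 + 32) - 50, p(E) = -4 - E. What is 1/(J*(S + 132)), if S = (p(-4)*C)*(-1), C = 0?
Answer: 1/2112 ≈ 0.00047348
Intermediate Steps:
J = 16 (J = 66 - 50 = 16)
S = 0 (S = ((-4 - 1*(-4))*0)*(-1) = ((-4 + 4)*0)*(-1) = (0*0)*(-1) = 0*(-1) = 0)
1/(J*(S + 132)) = 1/(16*(0 + 132)) = 1/(16*132) = 1/2112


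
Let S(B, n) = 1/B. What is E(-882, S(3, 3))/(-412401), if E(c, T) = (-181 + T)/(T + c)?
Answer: -542/1090800645 ≈ -4.9688e-7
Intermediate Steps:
E(c, T) = (-181 + T)/(T + c)
E(-882, S(3, 3))/(-412401) = ((-181 + 1/3)/(1/3 - 882))/(-412401) = ((-181 + ⅓)/(⅓ - 882))*(-1/412401) = (-542/3/(-2645/3))*(-1/412401) = -3/2645*(-542/3)*(-1/412401) = (542/2645)*(-1/412401) = -542/1090800645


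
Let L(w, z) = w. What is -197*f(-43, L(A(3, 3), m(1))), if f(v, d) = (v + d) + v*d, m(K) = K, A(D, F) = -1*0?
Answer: 8471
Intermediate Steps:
A(D, F) = 0
f(v, d) = d + v + d*v (f(v, d) = (d + v) + d*v = d + v + d*v)
-197*f(-43, L(A(3, 3), m(1))) = -197*(0 - 43 + 0*(-43)) = -197*(0 - 43 + 0) = -197*(-43) = 8471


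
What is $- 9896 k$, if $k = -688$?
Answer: $6808448$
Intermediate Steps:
$- 9896 k = \left(-9896\right) \left(-688\right) = 6808448$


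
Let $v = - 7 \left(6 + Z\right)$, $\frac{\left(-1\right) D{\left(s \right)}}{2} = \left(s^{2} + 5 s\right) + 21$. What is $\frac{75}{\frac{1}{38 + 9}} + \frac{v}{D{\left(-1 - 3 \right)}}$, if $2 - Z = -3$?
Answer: $\frac{119927}{34} \approx 3527.3$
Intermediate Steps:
$Z = 5$ ($Z = 2 - -3 = 2 + 3 = 5$)
$D{\left(s \right)} = -42 - 10 s - 2 s^{2}$ ($D{\left(s \right)} = - 2 \left(\left(s^{2} + 5 s\right) + 21\right) = - 2 \left(21 + s^{2} + 5 s\right) = -42 - 10 s - 2 s^{2}$)
$v = -77$ ($v = - 7 \left(6 + 5\right) = \left(-7\right) 11 = -77$)
$\frac{75}{\frac{1}{38 + 9}} + \frac{v}{D{\left(-1 - 3 \right)}} = \frac{75}{\frac{1}{38 + 9}} - \frac{77}{-42 - 10 \left(-1 - 3\right) - 2 \left(-1 - 3\right)^{2}} = \frac{75}{\frac{1}{47}} - \frac{77}{-42 - -40 - 2 \left(-4\right)^{2}} = 75 \frac{1}{\frac{1}{47}} - \frac{77}{-42 + 40 - 32} = 75 \cdot 47 - \frac{77}{-42 + 40 - 32} = 3525 - \frac{77}{-34} = 3525 - - \frac{77}{34} = 3525 + \frac{77}{34} = \frac{119927}{34}$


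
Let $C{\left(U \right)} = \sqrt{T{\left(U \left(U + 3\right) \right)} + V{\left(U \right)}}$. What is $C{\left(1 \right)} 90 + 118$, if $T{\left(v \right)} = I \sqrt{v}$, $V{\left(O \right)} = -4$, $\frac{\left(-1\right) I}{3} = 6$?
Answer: $118 + 180 i \sqrt{10} \approx 118.0 + 569.21 i$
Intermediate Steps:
$I = -18$ ($I = \left(-3\right) 6 = -18$)
$T{\left(v \right)} = - 18 \sqrt{v}$
$C{\left(U \right)} = \sqrt{-4 - 18 \sqrt{U \left(3 + U\right)}}$ ($C{\left(U \right)} = \sqrt{- 18 \sqrt{U \left(U + 3\right)} - 4} = \sqrt{- 18 \sqrt{U \left(3 + U\right)} - 4} = \sqrt{-4 - 18 \sqrt{U \left(3 + U\right)}}$)
$C{\left(1 \right)} 90 + 118 = \sqrt{-4 - 18 \sqrt{1 \left(3 + 1\right)}} 90 + 118 = \sqrt{-4 - 18 \sqrt{1 \cdot 4}} \cdot 90 + 118 = \sqrt{-4 - 18 \sqrt{4}} \cdot 90 + 118 = \sqrt{-4 - 36} \cdot 90 + 118 = \sqrt{-40} \cdot 90 + 118 = 2 i \sqrt{10} \cdot 90 + 118 = 180 i \sqrt{10} + 118 = 118 + 180 i \sqrt{10}$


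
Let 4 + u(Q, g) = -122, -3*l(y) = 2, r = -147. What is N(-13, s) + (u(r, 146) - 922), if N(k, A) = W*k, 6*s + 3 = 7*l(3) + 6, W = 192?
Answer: -3544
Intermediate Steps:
l(y) = -⅔ (l(y) = -⅓*2 = -⅔)
u(Q, g) = -126 (u(Q, g) = -4 - 122 = -126)
s = -5/18 (s = -½ + (7*(-⅔) + 6)/6 = -½ + (-14/3 + 6)/6 = -½ + (⅙)*(4/3) = -½ + 2/9 = -5/18 ≈ -0.27778)
N(k, A) = 192*k
N(-13, s) + (u(r, 146) - 922) = 192*(-13) + (-126 - 922) = -2496 - 1048 = -3544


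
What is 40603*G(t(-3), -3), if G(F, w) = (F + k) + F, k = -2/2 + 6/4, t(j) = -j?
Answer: 527839/2 ≈ 2.6392e+5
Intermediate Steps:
k = 1/2 (k = -2*1/2 + 6*(1/4) = -1 + 3/2 = 1/2 ≈ 0.50000)
G(F, w) = 1/2 + 2*F (G(F, w) = (F + 1/2) + F = (1/2 + F) + F = 1/2 + 2*F)
40603*G(t(-3), -3) = 40603*(1/2 + 2*(-1*(-3))) = 40603*(1/2 + 2*3) = 40603*(1/2 + 6) = 40603*(13/2) = 527839/2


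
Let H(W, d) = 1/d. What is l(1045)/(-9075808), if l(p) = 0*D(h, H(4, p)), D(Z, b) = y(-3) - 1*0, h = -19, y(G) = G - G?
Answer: 0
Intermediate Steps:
y(G) = 0
D(Z, b) = 0 (D(Z, b) = 0 - 1*0 = 0 + 0 = 0)
l(p) = 0 (l(p) = 0*0 = 0)
l(1045)/(-9075808) = 0/(-9075808) = 0*(-1/9075808) = 0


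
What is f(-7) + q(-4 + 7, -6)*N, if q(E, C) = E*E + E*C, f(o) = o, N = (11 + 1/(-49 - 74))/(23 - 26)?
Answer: 1065/41 ≈ 25.976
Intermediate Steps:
N = -1352/369 (N = (11 + 1/(-123))/(-3) = (11 - 1/123)*(-1/3) = (1352/123)*(-1/3) = -1352/369 ≈ -3.6640)
q(E, C) = E**2 + C*E
f(-7) + q(-4 + 7, -6)*N = -7 + ((-4 + 7)*(-6 + (-4 + 7)))*(-1352/369) = -7 + (3*(-6 + 3))*(-1352/369) = -7 + (3*(-3))*(-1352/369) = -7 - 9*(-1352/369) = -7 + 1352/41 = 1065/41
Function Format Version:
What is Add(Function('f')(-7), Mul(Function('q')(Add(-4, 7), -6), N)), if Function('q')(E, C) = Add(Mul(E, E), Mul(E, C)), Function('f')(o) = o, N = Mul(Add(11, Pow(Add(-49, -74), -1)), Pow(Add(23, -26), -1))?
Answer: Rational(1065, 41) ≈ 25.976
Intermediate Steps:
N = Rational(-1352, 369) (N = Mul(Add(11, Pow(-123, -1)), Pow(-3, -1)) = Mul(Add(11, Rational(-1, 123)), Rational(-1, 3)) = Mul(Rational(1352, 123), Rational(-1, 3)) = Rational(-1352, 369) ≈ -3.6640)
Function('q')(E, C) = Add(Pow(E, 2), Mul(C, E))
Add(Function('f')(-7), Mul(Function('q')(Add(-4, 7), -6), N)) = Add(-7, Mul(Mul(Add(-4, 7), Add(-6, Add(-4, 7))), Rational(-1352, 369))) = Add(-7, Mul(Mul(3, Add(-6, 3)), Rational(-1352, 369))) = Add(-7, Mul(Mul(3, -3), Rational(-1352, 369))) = Add(-7, Mul(-9, Rational(-1352, 369))) = Add(-7, Rational(1352, 41)) = Rational(1065, 41)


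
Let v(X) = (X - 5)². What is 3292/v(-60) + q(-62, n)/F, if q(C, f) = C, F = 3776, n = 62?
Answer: 6084321/7976800 ≈ 0.76275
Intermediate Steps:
v(X) = (-5 + X)²
3292/v(-60) + q(-62, n)/F = 3292/((-5 - 60)²) - 62/3776 = 3292/((-65)²) - 62*1/3776 = 3292/4225 - 31/1888 = 6084321/7976800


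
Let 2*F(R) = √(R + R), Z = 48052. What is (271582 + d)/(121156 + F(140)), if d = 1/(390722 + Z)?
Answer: 515618822269363/230023763476353 - 119163120469*√70/6440665377337884 ≈ 2.2414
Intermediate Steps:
d = 1/438774 (d = 1/(390722 + 48052) = 1/438774 ≈ 2.2791e-6)
F(R) = √2*√R/2 (F(R) = √(R + R)/2 = √(2*R)/2 = (√2*√R)/2 = √2*√R/2)
(271582 + d)/(121156 + F(140)) = (271582 + 1/438774)/(121156 + √2*√140/2) = 119163120469/(438774*(121156 + √2*(2*√35)/2)) = 119163120469/(438774*(121156 + √70))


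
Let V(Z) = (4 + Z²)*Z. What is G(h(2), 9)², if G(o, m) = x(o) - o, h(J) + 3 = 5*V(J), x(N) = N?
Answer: 0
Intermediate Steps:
V(Z) = Z*(4 + Z²)
h(J) = -3 + 5*J*(4 + J²) (h(J) = -3 + 5*(J*(4 + J²)) = -3 + 5*J*(4 + J²))
G(o, m) = 0 (G(o, m) = o - o = 0)
G(h(2), 9)² = 0² = 0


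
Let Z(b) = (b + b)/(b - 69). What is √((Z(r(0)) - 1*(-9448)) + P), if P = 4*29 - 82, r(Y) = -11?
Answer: 29*√4510/20 ≈ 97.377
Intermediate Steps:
P = 34 (P = 116 - 82 = 34)
Z(b) = 2*b/(-69 + b) (Z(b) = (2*b)/(-69 + b) = 2*b/(-69 + b))
√((Z(r(0)) - 1*(-9448)) + P) = √((2*(-11)/(-69 - 11) - 1*(-9448)) + 34) = √((2*(-11)/(-80) + 9448) + 34) = √((2*(-11)*(-1/80) + 9448) + 34) = √((11/40 + 9448) + 34) = √(377931/40 + 34) = √(379291/40) = 29*√4510/20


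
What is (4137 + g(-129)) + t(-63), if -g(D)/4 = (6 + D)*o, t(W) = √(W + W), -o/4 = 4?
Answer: -3735 + 3*I*√14 ≈ -3735.0 + 11.225*I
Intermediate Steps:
o = -16 (o = -4*4 = -16)
t(W) = √2*√W (t(W) = √(2*W) = √2*√W)
g(D) = 384 + 64*D (g(D) = -4*(6 + D)*(-16) = -4*(-96 - 16*D) = 384 + 64*D)
(4137 + g(-129)) + t(-63) = (4137 + (384 + 64*(-129))) + √2*√(-63) = (4137 + (384 - 8256)) + √2*(3*I*√7) = (4137 - 7872) + 3*I*√14 = -3735 + 3*I*√14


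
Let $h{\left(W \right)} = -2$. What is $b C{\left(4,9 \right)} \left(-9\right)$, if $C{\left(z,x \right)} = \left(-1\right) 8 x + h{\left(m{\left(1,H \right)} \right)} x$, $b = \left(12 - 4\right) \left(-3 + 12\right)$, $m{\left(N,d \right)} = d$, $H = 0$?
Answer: $58320$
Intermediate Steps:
$b = 72$ ($b = 8 \cdot 9 = 72$)
$C{\left(z,x \right)} = - 10 x$ ($C{\left(z,x \right)} = \left(-1\right) 8 x - 2 x = - 8 x - 2 x = - 10 x$)
$b C{\left(4,9 \right)} \left(-9\right) = 72 \left(-10\right) 9 \left(-9\right) = 72 \left(\left(-90\right) \left(-9\right)\right) = 72 \cdot 810 = 58320$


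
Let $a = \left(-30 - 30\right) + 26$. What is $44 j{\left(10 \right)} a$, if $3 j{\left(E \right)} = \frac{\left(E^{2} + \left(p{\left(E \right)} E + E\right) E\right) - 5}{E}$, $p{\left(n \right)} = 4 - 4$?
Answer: $-9724$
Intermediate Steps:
$a = -34$ ($a = -60 + 26 = -34$)
$p{\left(n \right)} = 0$ ($p{\left(n \right)} = 4 - 4 = 0$)
$j{\left(E \right)} = \frac{-5 + 2 E^{2}}{3 E}$ ($j{\left(E \right)} = \frac{\left(\left(E^{2} + \left(0 E + E\right) E\right) - 5\right) \frac{1}{E}}{3} = \frac{\left(\left(E^{2} + \left(0 + E\right) E\right) - 5\right) \frac{1}{E}}{3} = \frac{\left(\left(E^{2} + E E\right) - 5\right) \frac{1}{E}}{3} = \frac{\left(\left(E^{2} + E^{2}\right) - 5\right) \frac{1}{E}}{3} = \frac{\left(2 E^{2} - 5\right) \frac{1}{E}}{3} = \frac{\left(-5 + 2 E^{2}\right) \frac{1}{E}}{3} = \frac{\frac{1}{E} \left(-5 + 2 E^{2}\right)}{3} = \frac{-5 + 2 E^{2}}{3 E}$)
$44 j{\left(10 \right)} a = 44 \frac{-5 + 2 \cdot 10^{2}}{3 \cdot 10} \left(-34\right) = 44 \cdot \frac{1}{3} \cdot \frac{1}{10} \left(-5 + 2 \cdot 100\right) \left(-34\right) = 44 \cdot \frac{1}{3} \cdot \frac{1}{10} \left(-5 + 200\right) \left(-34\right) = 44 \cdot \frac{1}{3} \cdot \frac{1}{10} \cdot 195 \left(-34\right) = 44 \cdot \frac{13}{2} \left(-34\right) = 286 \left(-34\right) = -9724$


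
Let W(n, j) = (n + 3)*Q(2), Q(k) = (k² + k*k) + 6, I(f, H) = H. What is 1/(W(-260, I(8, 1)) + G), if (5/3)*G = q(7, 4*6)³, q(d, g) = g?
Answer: 5/23482 ≈ 0.00021293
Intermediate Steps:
G = 41472/5 (G = 3*(4*6)³/5 = (⅗)*24³ = (⅗)*13824 = 41472/5 ≈ 8294.4)
Q(k) = 6 + 2*k² (Q(k) = (k² + k²) + 6 = 2*k² + 6 = 6 + 2*k²)
W(n, j) = 42 + 14*n (W(n, j) = (n + 3)*(6 + 2*2²) = (3 + n)*(6 + 2*4) = (3 + n)*(6 + 8) = (3 + n)*14 = 42 + 14*n)
1/(W(-260, I(8, 1)) + G) = 1/((42 + 14*(-260)) + 41472/5) = 1/((42 - 3640) + 41472/5) = 1/(-3598 + 41472/5) = 1/(23482/5) = 5/23482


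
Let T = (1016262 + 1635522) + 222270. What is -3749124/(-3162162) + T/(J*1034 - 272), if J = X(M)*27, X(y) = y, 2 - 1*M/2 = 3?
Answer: -739822374613/14785215458 ≈ -50.038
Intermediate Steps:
M = -2 (M = 4 - 2*3 = 4 - 6 = -2)
J = -54 (J = -2*27 = -54)
T = 2874054 (T = 2651784 + 222270 = 2874054)
-3749124/(-3162162) + T/(J*1034 - 272) = -3749124/(-3162162) + 2874054/(-54*1034 - 272) = -3749124*(-1/3162162) + 2874054/(-55836 - 272) = 624854/527027 + 2874054/(-56108) = 624854/527027 + 2874054*(-1/56108) = 624854/527027 - 1437027/28054 = -739822374613/14785215458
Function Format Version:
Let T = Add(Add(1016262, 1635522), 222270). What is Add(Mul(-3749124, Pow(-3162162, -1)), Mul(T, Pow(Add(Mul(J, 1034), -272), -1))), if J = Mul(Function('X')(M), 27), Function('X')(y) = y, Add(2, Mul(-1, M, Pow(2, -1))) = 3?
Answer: Rational(-739822374613, 14785215458) ≈ -50.038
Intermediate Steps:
M = -2 (M = Add(4, Mul(-2, 3)) = Add(4, -6) = -2)
J = -54 (J = Mul(-2, 27) = -54)
T = 2874054 (T = Add(2651784, 222270) = 2874054)
Add(Mul(-3749124, Pow(-3162162, -1)), Mul(T, Pow(Add(Mul(J, 1034), -272), -1))) = Add(Mul(-3749124, Pow(-3162162, -1)), Mul(2874054, Pow(Add(Mul(-54, 1034), -272), -1))) = Add(Mul(-3749124, Rational(-1, 3162162)), Mul(2874054, Pow(Add(-55836, -272), -1))) = Add(Rational(624854, 527027), Mul(2874054, Pow(-56108, -1))) = Add(Rational(624854, 527027), Mul(2874054, Rational(-1, 56108))) = Add(Rational(624854, 527027), Rational(-1437027, 28054)) = Rational(-739822374613, 14785215458)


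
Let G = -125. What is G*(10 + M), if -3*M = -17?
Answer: -5875/3 ≈ -1958.3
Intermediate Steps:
M = 17/3 (M = -1/3*(-17) = 17/3 ≈ 5.6667)
G*(10 + M) = -125*(10 + 17/3) = -125*47/3 = -5875/3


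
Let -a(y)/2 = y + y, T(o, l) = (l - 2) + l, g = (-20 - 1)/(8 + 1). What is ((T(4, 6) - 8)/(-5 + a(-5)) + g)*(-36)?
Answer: 396/5 ≈ 79.200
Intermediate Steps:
g = -7/3 (g = -21/9 = -21*1/9 = -7/3 ≈ -2.3333)
T(o, l) = -2 + 2*l (T(o, l) = (-2 + l) + l = -2 + 2*l)
a(y) = -4*y (a(y) = -2*(y + y) = -4*y)
((T(4, 6) - 8)/(-5 + a(-5)) + g)*(-36) = (((-2 + 2*6) - 8)/(-5 - 4*(-5)) - 7/3)*(-36) = (((-2 + 12) - 8)/(-5 + 20) - 7/3)*(-36) = ((10 - 8)/15 - 7/3)*(-36) = (2*(1/15) - 7/3)*(-36) = (2/15 - 7/3)*(-36) = -11/5*(-36) = 396/5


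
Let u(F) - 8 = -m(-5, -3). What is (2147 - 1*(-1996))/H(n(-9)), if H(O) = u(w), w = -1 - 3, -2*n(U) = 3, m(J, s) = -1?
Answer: 1381/3 ≈ 460.33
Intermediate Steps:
n(U) = -3/2 (n(U) = -1/2*3 = -3/2)
w = -4
u(F) = 9 (u(F) = 8 - 1*(-1) = 8 + 1 = 9)
H(O) = 9
(2147 - 1*(-1996))/H(n(-9)) = (2147 - 1*(-1996))/9 = (2147 + 1996)*(1/9) = 4143*(1/9) = 1381/3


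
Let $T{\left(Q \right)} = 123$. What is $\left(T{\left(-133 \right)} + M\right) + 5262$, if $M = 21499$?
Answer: $26884$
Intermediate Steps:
$\left(T{\left(-133 \right)} + M\right) + 5262 = \left(123 + 21499\right) + 5262 = 21622 + 5262 = 26884$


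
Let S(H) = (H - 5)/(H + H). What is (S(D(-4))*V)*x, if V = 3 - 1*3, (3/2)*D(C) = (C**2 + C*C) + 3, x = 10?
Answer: 0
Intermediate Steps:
D(C) = 2 + 4*C**2/3 (D(C) = 2*((C**2 + C*C) + 3)/3 = 2*((C**2 + C**2) + 3)/3 = 2*(2*C**2 + 3)/3 = 2*(3 + 2*C**2)/3 = 2 + 4*C**2/3)
V = 0 (V = 3 - 3 = 0)
S(H) = (-5 + H)/(2*H) (S(H) = (-5 + H)/((2*H)) = (-5 + H)*(1/(2*H)) = (-5 + H)/(2*H))
(S(D(-4))*V)*x = (((-5 + (2 + (4/3)*(-4)**2))/(2*(2 + (4/3)*(-4)**2)))*0)*10 = (((-5 + (2 + (4/3)*16))/(2*(2 + (4/3)*16)))*0)*10 = (((-5 + (2 + 64/3))/(2*(2 + 64/3)))*0)*10 = (((-5 + 70/3)/(2*(70/3)))*0)*10 = (((1/2)*(3/70)*(55/3))*0)*10 = ((11/28)*0)*10 = 0*10 = 0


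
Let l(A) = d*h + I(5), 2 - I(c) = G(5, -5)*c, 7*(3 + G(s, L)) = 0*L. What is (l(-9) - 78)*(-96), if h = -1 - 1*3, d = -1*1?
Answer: 5472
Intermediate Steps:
G(s, L) = -3 (G(s, L) = -3 + (0*L)/7 = -3 + (1/7)*0 = -3 + 0 = -3)
d = -1
h = -4 (h = -1 - 3 = -4)
I(c) = 2 + 3*c (I(c) = 2 - (-3)*c = 2 + 3*c)
l(A) = 21 (l(A) = -1*(-4) + (2 + 3*5) = 4 + (2 + 15) = 4 + 17 = 21)
(l(-9) - 78)*(-96) = (21 - 78)*(-96) = -57*(-96) = 5472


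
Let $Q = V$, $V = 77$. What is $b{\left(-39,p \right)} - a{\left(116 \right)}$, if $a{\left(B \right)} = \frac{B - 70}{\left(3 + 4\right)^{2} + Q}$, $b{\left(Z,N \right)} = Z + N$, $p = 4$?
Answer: $- \frac{2228}{63} \approx -35.365$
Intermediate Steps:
$Q = 77$
$b{\left(Z,N \right)} = N + Z$
$a{\left(B \right)} = - \frac{5}{9} + \frac{B}{126}$ ($a{\left(B \right)} = \frac{B - 70}{\left(3 + 4\right)^{2} + 77} = \frac{-70 + B}{7^{2} + 77} = \frac{-70 + B}{49 + 77} = \frac{-70 + B}{126} = \left(-70 + B\right) \frac{1}{126} = - \frac{5}{9} + \frac{B}{126}$)
$b{\left(-39,p \right)} - a{\left(116 \right)} = \left(4 - 39\right) - \left(- \frac{5}{9} + \frac{1}{126} \cdot 116\right) = -35 - \left(- \frac{5}{9} + \frac{58}{63}\right) = -35 - \frac{23}{63} = - \frac{2228}{63}$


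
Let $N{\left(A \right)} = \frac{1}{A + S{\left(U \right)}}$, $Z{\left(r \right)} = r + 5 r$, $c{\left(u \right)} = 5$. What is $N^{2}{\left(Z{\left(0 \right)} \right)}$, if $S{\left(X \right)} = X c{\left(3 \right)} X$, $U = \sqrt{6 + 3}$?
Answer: $\frac{1}{2025} \approx 0.00049383$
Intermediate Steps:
$U = 3$ ($U = \sqrt{9} = 3$)
$S{\left(X \right)} = 5 X^{2}$ ($S{\left(X \right)} = X 5 X = 5 X X = 5 X^{2}$)
$Z{\left(r \right)} = 6 r$
$N{\left(A \right)} = \frac{1}{45 + A}$ ($N{\left(A \right)} = \frac{1}{A + 5 \cdot 3^{2}} = \frac{1}{A + 5 \cdot 9} = \frac{1}{A + 45} = \frac{1}{45 + A}$)
$N^{2}{\left(Z{\left(0 \right)} \right)} = \left(\frac{1}{45 + 6 \cdot 0}\right)^{2} = \left(\frac{1}{45 + 0}\right)^{2} = \left(\frac{1}{45}\right)^{2} = \frac{1}{2025}$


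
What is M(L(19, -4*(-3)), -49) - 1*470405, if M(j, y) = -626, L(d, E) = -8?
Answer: -471031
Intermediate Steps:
M(L(19, -4*(-3)), -49) - 1*470405 = -626 - 1*470405 = -626 - 470405 = -471031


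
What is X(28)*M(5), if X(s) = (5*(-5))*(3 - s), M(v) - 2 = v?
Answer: 4375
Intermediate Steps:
M(v) = 2 + v
X(s) = -75 + 25*s (X(s) = -25*(3 - s) = -75 + 25*s)
X(28)*M(5) = (-75 + 25*28)*(2 + 5) = (-75 + 700)*7 = 625*7 = 4375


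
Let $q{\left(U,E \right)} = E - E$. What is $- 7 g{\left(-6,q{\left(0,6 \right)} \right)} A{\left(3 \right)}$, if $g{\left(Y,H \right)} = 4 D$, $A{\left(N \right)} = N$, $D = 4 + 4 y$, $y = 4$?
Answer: $-1680$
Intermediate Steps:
$D = 20$ ($D = 4 + 4 \cdot 4 = 4 + 16 = 20$)
$q{\left(U,E \right)} = 0$
$g{\left(Y,H \right)} = 80$ ($g{\left(Y,H \right)} = 4 \cdot 20 = 80$)
$- 7 g{\left(-6,q{\left(0,6 \right)} \right)} A{\left(3 \right)} = \left(-7\right) 80 \cdot 3 = \left(-560\right) 3 = -1680$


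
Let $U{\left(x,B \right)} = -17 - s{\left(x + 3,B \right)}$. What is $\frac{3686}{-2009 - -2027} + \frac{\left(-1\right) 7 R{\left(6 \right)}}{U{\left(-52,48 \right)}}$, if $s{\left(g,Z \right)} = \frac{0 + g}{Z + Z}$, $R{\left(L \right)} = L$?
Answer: $\frac{2953757}{14247} \approx 207.32$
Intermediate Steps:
$s{\left(g,Z \right)} = \frac{g}{2 Z}$
$U{\left(x,B \right)} = -17 - \frac{3 + x}{2 B}$ ($U{\left(x,B \right)} = -17 - \frac{x + 3}{2 B} = -17 - \frac{3 + x}{2 B}$)
$\frac{3686}{-2009 - -2027} + \frac{\left(-1\right) 7 R{\left(6 \right)}}{U{\left(-52,48 \right)}} = \frac{3686}{-2009 - -2027} + \frac{\left(-1\right) 7 \cdot 6}{\frac{1}{2} \cdot \frac{1}{48} \left(-3 - -52 - 1632\right)} = \frac{3686}{-2009 + 2027} + \frac{\left(-7\right) 6}{\frac{1}{2} \cdot \frac{1}{48} \left(-3 + 52 - 1632\right)} = \frac{3686}{18} - \frac{42}{\frac{1}{2} \cdot \frac{1}{48} \left(-1583\right)} = 3686 \cdot \frac{1}{18} - \frac{42}{- \frac{1583}{96}} = \frac{1843}{9} - - \frac{4032}{1583} = \frac{1843}{9} + \frac{4032}{1583} = \frac{2953757}{14247}$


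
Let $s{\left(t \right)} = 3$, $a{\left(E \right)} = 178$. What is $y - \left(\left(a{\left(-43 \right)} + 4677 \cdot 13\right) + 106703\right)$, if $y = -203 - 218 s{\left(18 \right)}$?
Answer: $-168539$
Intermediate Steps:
$y = -857$ ($y = -203 - 654 = -857$)
$y - \left(\left(a{\left(-43 \right)} + 4677 \cdot 13\right) + 106703\right) = -857 - \left(\left(178 + 4677 \cdot 13\right) + 106703\right) = -857 - \left(\left(178 + 60801\right) + 106703\right) = -857 - \left(60979 + 106703\right) = -857 - 167682 = -168539$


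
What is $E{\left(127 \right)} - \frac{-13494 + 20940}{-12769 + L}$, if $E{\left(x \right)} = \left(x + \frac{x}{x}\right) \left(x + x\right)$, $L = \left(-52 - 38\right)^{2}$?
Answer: $\frac{151805974}{4669} \approx 32514.0$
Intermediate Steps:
$L = 8100$ ($L = \left(-90\right)^{2} = 8100$)
$E{\left(x \right)} = 2 x \left(1 + x\right)$ ($E{\left(x \right)} = \left(x + 1\right) 2 x = \left(1 + x\right) 2 x = 2 x \left(1 + x\right)$)
$E{\left(127 \right)} - \frac{-13494 + 20940}{-12769 + L} = 2 \cdot 127 \left(1 + 127\right) - \frac{-13494 + 20940}{-12769 + 8100} = 2 \cdot 127 \cdot 128 - \frac{7446}{-4669} = 32512 - 7446 \left(- \frac{1}{4669}\right) = 32512 - - \frac{7446}{4669} = 32512 + \frac{7446}{4669} = \frac{151805974}{4669}$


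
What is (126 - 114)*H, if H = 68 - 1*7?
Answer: 732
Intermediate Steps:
H = 61 (H = 68 - 7 = 61)
(126 - 114)*H = (126 - 114)*61 = 12*61 = 732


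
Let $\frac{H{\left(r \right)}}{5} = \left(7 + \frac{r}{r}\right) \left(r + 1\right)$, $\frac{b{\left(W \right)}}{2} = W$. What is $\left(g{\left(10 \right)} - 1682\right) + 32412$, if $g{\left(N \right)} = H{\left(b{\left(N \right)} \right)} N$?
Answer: $39130$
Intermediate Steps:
$b{\left(W \right)} = 2 W$
$H{\left(r \right)} = 40 + 40 r$ ($H{\left(r \right)} = 5 \left(7 + \frac{r}{r}\right) \left(r + 1\right) = 5 \left(7 + 1\right) \left(1 + r\right) = 5 \cdot 8 \left(1 + r\right) = 5 \left(8 + 8 r\right) = 40 + 40 r$)
$g{\left(N \right)} = N \left(40 + 80 N\right)$ ($g{\left(N \right)} = \left(40 + 40 \cdot 2 N\right) N = \left(40 + 80 N\right) N = N \left(40 + 80 N\right)$)
$\left(g{\left(10 \right)} - 1682\right) + 32412 = \left(40 \cdot 10 \left(1 + 2 \cdot 10\right) - 1682\right) + 32412 = \left(40 \cdot 10 \left(1 + 20\right) - 1682\right) + 32412 = \left(40 \cdot 10 \cdot 21 - 1682\right) + 32412 = \left(8400 - 1682\right) + 32412 = 6718 + 32412 = 39130$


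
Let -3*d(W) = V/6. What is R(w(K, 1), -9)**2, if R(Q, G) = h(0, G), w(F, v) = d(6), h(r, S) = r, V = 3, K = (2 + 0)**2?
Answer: 0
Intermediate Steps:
K = 4 (K = 2**2 = 4)
d(W) = -1/6
w(F, v) = -1/6
R(Q, G) = 0
R(w(K, 1), -9)**2 = 0**2 = 0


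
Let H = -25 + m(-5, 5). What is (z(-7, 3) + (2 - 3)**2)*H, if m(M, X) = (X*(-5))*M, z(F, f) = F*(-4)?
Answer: 2900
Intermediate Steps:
z(F, f) = -4*F
m(M, X) = -5*M*X (m(M, X) = (-5*X)*M = -5*M*X)
H = 100 (H = -25 - 5*(-5)*5 = -25 + 125 = 100)
(z(-7, 3) + (2 - 3)**2)*H = (-4*(-7) + (2 - 3)**2)*100 = (28 + (-1)**2)*100 = (28 + 1)*100 = 29*100 = 2900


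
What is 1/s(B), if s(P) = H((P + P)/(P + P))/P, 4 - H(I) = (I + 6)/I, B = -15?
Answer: 5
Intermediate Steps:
H(I) = 4 - (6 + I)/I (H(I) = 4 - (I + 6)/I = 4 - (6 + I)/I)
s(P) = -3/P (s(P) = (3 - 6/((P + P)/(P + P)))/P = (3 - 6/((2*P)/((2*P))))/P = (3 - 6/((2*P)*(1/(2*P))))/P = (3 - 6/1)/P = (3 - 6*1)/P = (3 - 6)/P = -3/P)
1/s(B) = 1/(-3/(-15)) = 1/(-3*(-1/15)) = 1/(⅕) = 5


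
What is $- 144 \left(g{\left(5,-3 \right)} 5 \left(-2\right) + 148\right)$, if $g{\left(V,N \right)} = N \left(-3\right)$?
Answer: $-8352$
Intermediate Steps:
$g{\left(V,N \right)} = - 3 N$
$- 144 \left(g{\left(5,-3 \right)} 5 \left(-2\right) + 148\right) = - 144 \left(\left(-3\right) \left(-3\right) 5 \left(-2\right) + 148\right) = - 144 \left(9 \cdot 5 \left(-2\right) + 148\right) = - 144 \left(45 \left(-2\right) + 148\right) = - 144 \left(-90 + 148\right) = \left(-144\right) 58 = -8352$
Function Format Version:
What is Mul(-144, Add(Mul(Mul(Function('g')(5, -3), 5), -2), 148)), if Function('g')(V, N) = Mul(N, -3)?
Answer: -8352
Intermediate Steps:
Function('g')(V, N) = Mul(-3, N)
Mul(-144, Add(Mul(Mul(Function('g')(5, -3), 5), -2), 148)) = Mul(-144, Add(Mul(Mul(Mul(-3, -3), 5), -2), 148)) = Mul(-144, Add(Mul(Mul(9, 5), -2), 148)) = Mul(-144, Add(Mul(45, -2), 148)) = Mul(-144, Add(-90, 148)) = Mul(-144, 58) = -8352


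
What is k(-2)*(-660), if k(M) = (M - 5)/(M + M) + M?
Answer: 165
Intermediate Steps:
k(M) = M + (-5 + M)/(2*M) (k(M) = (-5 + M)/((2*M)) + M = (-5 + M)*(1/(2*M)) + M = (-5 + M)/(2*M) + M = M + (-5 + M)/(2*M))
k(-2)*(-660) = (1/2 - 2 - 5/2/(-2))*(-660) = (1/2 - 2 - 5/2*(-1/2))*(-660) = (1/2 - 2 + 5/4)*(-660) = -1/4*(-660) = 165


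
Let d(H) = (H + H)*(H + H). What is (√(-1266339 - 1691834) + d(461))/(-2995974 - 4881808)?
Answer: -425042/3938891 - I*√2958173/7877782 ≈ -0.10791 - 0.00021833*I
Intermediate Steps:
d(H) = 4*H² (d(H) = (2*H)*(2*H) = 4*H²)
(√(-1266339 - 1691834) + d(461))/(-2995974 - 4881808) = (√(-1266339 - 1691834) + 4*461²)/(-2995974 - 4881808) = (√(-2958173) + 4*212521)/(-7877782) = (I*√2958173 + 850084)*(-1/7877782) = (850084 + I*√2958173)*(-1/7877782) = -425042/3938891 - I*√2958173/7877782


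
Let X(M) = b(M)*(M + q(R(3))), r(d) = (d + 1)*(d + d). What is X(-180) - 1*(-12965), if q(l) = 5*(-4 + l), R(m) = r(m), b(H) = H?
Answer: 27365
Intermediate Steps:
r(d) = 2*d*(1 + d) (r(d) = (1 + d)*(2*d) = 2*d*(1 + d))
R(m) = 2*m*(1 + m)
q(l) = -20 + 5*l
X(M) = M*(100 + M) (X(M) = M*(M + (-20 + 5*(2*3*(1 + 3)))) = M*(M + (-20 + 5*(2*3*4))) = M*(M + (-20 + 5*24)) = M*(M + (-20 + 120)) = M*(M + 100) = M*(100 + M))
X(-180) - 1*(-12965) = -180*(100 - 180) - 1*(-12965) = -180*(-80) + 12965 = 14400 + 12965 = 27365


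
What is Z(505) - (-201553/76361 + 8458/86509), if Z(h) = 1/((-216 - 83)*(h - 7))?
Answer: 2500100729657629/983633769053598 ≈ 2.5417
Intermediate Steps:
Z(h) = 1/(2093 - 299*h) (Z(h) = 1/(-299*(-7 + h)) = 1/(2093 - 299*h))
Z(505) - (-201553/76361 + 8458/86509) = -1/(-2093 + 299*505) - (-201553/76361 + 8458/86509) = -1/(-2093 + 150995) - (-201553*1/76361 + 8458*(1/86509)) = -1/148902 - (-201553/76361 + 8458/86509) = -1*1/148902 - 1*(-16790287139/6605913749) = -1/148902 + 16790287139/6605913749 = 2500100729657629/983633769053598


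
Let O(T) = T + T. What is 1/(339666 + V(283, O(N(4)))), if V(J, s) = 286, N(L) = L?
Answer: 1/339952 ≈ 2.9416e-6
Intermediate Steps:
O(T) = 2*T
1/(339666 + V(283, O(N(4)))) = 1/(339666 + 286) = 1/339952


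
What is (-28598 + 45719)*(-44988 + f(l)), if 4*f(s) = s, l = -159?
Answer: -3083680431/4 ≈ -7.7092e+8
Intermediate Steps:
f(s) = s/4
(-28598 + 45719)*(-44988 + f(l)) = (-28598 + 45719)*(-44988 + (1/4)*(-159)) = 17121*(-44988 - 159/4) = 17121*(-180111/4) = -3083680431/4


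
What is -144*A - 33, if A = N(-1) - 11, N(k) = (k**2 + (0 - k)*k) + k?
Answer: 1695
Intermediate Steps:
N(k) = k (N(k) = (k**2 + (-k)*k) + k = (k**2 - k**2) + k = 0 + k = k)
A = -12 (A = -1 - 11 = -12)
-144*A - 33 = -144*(-12) - 33 = 1728 - 33 = 1695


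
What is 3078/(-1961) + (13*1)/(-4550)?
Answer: -1079261/686350 ≈ -1.5725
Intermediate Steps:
3078/(-1961) + (13*1)/(-4550) = 3078*(-1/1961) + 13*(-1/4550) = -3078/1961 - 1/350 = -1079261/686350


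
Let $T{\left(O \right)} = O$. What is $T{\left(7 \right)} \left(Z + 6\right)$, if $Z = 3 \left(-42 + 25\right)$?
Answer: $-315$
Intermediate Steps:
$Z = -51$ ($Z = 3 \left(-17\right) = -51$)
$T{\left(7 \right)} \left(Z + 6\right) = 7 \left(-51 + 6\right) = 7 \left(-45\right) = -315$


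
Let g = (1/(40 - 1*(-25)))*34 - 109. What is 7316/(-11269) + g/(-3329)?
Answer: -25484999/41329535 ≈ -0.61663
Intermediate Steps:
g = -7051/65 (g = (1/(40 + 25))*34 - 109 = (1/65)*34 - 109 = 34/65 - 109 = -7051/65 ≈ -108.48)
7316/(-11269) + g/(-3329) = 7316/(-11269) - 7051/65/(-3329) = 7316*(-1/11269) - 7051/65*(-1/3329) = -124/191 + 7051/216385 = -25484999/41329535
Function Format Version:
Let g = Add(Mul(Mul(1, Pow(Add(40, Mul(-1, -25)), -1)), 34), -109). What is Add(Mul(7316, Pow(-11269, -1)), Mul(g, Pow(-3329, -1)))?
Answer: Rational(-25484999, 41329535) ≈ -0.61663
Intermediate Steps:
g = Rational(-7051, 65) (g = Add(Mul(Mul(1, Pow(Add(40, 25), -1)), 34), -109) = Add(Mul(Mul(1, Pow(65, -1)), 34), -109) = Add(Mul(Mul(1, Rational(1, 65)), 34), -109) = Add(Mul(Rational(1, 65), 34), -109) = Add(Rational(34, 65), -109) = Rational(-7051, 65) ≈ -108.48)
Add(Mul(7316, Pow(-11269, -1)), Mul(g, Pow(-3329, -1))) = Add(Mul(7316, Pow(-11269, -1)), Mul(Rational(-7051, 65), Pow(-3329, -1))) = Add(Mul(7316, Rational(-1, 11269)), Mul(Rational(-7051, 65), Rational(-1, 3329))) = Add(Rational(-124, 191), Rational(7051, 216385)) = Rational(-25484999, 41329535)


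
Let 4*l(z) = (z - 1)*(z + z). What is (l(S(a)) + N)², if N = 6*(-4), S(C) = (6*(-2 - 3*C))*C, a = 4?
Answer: 3202654464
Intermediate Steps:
S(C) = C*(-12 - 18*C) (S(C) = (-12 - 18*C)*C = C*(-12 - 18*C))
N = -24
l(z) = z*(-1 + z)/2 (l(z) = ((z - 1)*(z + z))/4 = ((-1 + z)*(2*z))/4 = (2*z*(-1 + z))/4 = z*(-1 + z)/2)
(l(S(a)) + N)² = ((-6*4*(2 + 3*4))*(-1 - 6*4*(2 + 3*4))/2 - 24)² = ((-6*4*(2 + 12))*(-1 - 6*4*(2 + 12))/2 - 24)² = ((-6*4*14)*(-1 - 6*4*14)/2 - 24)² = ((½)*(-336)*(-1 - 336) - 24)² = ((½)*(-336)*(-337) - 24)² = (56616 - 24)² = 56592² = 3202654464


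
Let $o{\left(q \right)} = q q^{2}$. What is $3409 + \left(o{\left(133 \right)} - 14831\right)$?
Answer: $2341215$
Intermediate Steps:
$o{\left(q \right)} = q^{3}$
$3409 + \left(o{\left(133 \right)} - 14831\right) = 3409 + \left(133^{3} - 14831\right) = 3409 + \left(2352637 - 14831\right) = 3409 + 2337806 = 2341215$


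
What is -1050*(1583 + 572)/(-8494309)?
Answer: 2262750/8494309 ≈ 0.26638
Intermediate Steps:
-1050*(1583 + 572)/(-8494309) = -1050*2155*(-1/8494309) = -2262750*(-1/8494309) = 2262750/8494309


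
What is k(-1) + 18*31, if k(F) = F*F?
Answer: 559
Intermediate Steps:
k(F) = F**2
k(-1) + 18*31 = (-1)**2 + 18*31 = 1 + 558 = 559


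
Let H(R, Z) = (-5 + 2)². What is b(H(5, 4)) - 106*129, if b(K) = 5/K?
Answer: -123061/9 ≈ -13673.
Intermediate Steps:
H(R, Z) = 9 (H(R, Z) = (-3)² = 9)
b(H(5, 4)) - 106*129 = 5/9 - 106*129 = 5*(⅑) - 13674 = 5/9 - 13674 = -123061/9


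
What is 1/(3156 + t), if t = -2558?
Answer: 1/598 ≈ 0.0016722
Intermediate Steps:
1/(3156 + t) = 1/(3156 - 2558) = 1/598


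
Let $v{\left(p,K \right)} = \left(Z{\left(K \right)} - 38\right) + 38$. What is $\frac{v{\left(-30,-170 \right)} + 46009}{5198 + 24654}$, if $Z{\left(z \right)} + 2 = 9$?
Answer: $\frac{11504}{7463} \approx 1.5415$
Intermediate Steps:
$Z{\left(z \right)} = 7$ ($Z{\left(z \right)} = -2 + 9 = 7$)
$v{\left(p,K \right)} = 7$ ($v{\left(p,K \right)} = \left(7 - 38\right) + 38 = -31 + 38 = 7$)
$\frac{v{\left(-30,-170 \right)} + 46009}{5198 + 24654} = \frac{7 + 46009}{5198 + 24654} = \frac{46016}{29852} = 46016 \cdot \frac{1}{29852} = \frac{11504}{7463}$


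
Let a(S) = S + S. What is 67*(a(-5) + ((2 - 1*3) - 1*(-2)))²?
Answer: 5427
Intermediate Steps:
a(S) = 2*S
67*(a(-5) + ((2 - 1*3) - 1*(-2)))² = 67*(2*(-5) + ((2 - 1*3) - 1*(-2)))² = 67*(-10 + ((2 - 3) + 2))² = 67*(-10 + (-1 + 2))² = 67*(-10 + 1)² = 67*(-9)² = 67*81 = 5427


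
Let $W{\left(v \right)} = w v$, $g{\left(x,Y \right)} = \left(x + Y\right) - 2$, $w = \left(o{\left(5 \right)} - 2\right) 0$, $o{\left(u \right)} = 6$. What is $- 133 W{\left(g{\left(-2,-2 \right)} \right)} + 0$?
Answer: $0$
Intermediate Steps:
$w = 0$ ($w = \left(6 - 2\right) 0 = 4 \cdot 0 = 0$)
$g{\left(x,Y \right)} = -2 + Y + x$ ($g{\left(x,Y \right)} = \left(Y + x\right) - 2 = -2 + Y + x$)
$W{\left(v \right)} = 0$ ($W{\left(v \right)} = 0 v = 0$)
$- 133 W{\left(g{\left(-2,-2 \right)} \right)} + 0 = \left(-133\right) 0 + 0 = 0 + 0 = 0$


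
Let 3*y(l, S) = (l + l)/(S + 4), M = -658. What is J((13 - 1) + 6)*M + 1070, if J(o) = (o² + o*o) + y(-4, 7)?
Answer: -14030098/33 ≈ -4.2515e+5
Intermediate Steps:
y(l, S) = 2*l/(3*(4 + S)) (y(l, S) = ((l + l)/(S + 4))/3 = ((2*l)/(4 + S))/3 = (2*l/(4 + S))/3 = 2*l/(3*(4 + S)))
J(o) = -8/33 + 2*o² (J(o) = (o² + o*o) + (⅔)*(-4)/(4 + 7) = (o² + o²) + (⅔)*(-4)/11 = 2*o² + (⅔)*(-4)*(1/11) = 2*o² - 8/33 = -8/33 + 2*o²)
J((13 - 1) + 6)*M + 1070 = (-8/33 + 2*((13 - 1) + 6)²)*(-658) + 1070 = (-8/33 + 2*(12 + 6)²)*(-658) + 1070 = (-8/33 + 2*18²)*(-658) + 1070 = (-8/33 + 2*324)*(-658) + 1070 = (-8/33 + 648)*(-658) + 1070 = (21376/33)*(-658) + 1070 = -14065408/33 + 1070 = -14030098/33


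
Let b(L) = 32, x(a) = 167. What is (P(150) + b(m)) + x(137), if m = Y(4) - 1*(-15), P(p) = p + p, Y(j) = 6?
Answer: 499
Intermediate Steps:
P(p) = 2*p
m = 21 (m = 6 - 1*(-15) = 6 + 15 = 21)
(P(150) + b(m)) + x(137) = (2*150 + 32) + 167 = (300 + 32) + 167 = 332 + 167 = 499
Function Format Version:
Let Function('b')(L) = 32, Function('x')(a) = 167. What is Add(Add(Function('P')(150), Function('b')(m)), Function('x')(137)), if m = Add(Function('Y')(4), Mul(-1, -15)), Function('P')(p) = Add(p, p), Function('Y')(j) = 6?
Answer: 499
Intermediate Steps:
Function('P')(p) = Mul(2, p)
m = 21 (m = Add(6, Mul(-1, -15)) = Add(6, 15) = 21)
Add(Add(Function('P')(150), Function('b')(m)), Function('x')(137)) = Add(Add(Mul(2, 150), 32), 167) = Add(Add(300, 32), 167) = Add(332, 167) = 499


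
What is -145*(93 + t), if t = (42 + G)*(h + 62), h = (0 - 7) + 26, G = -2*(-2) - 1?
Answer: -542010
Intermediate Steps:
G = 3 (G = 4 - 1 = 3)
h = 19 (h = -7 + 26 = 19)
t = 3645 (t = (42 + 3)*(19 + 62) = 45*81 = 3645)
-145*(93 + t) = -145*(93 + 3645) = -145*3738 = -542010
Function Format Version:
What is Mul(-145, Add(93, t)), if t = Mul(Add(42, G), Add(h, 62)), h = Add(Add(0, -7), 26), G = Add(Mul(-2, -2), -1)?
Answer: -542010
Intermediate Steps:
G = 3 (G = Add(4, -1) = 3)
h = 19 (h = Add(-7, 26) = 19)
t = 3645 (t = Mul(Add(42, 3), Add(19, 62)) = Mul(45, 81) = 3645)
Mul(-145, Add(93, t)) = Mul(-145, Add(93, 3645)) = Mul(-145, 3738) = -542010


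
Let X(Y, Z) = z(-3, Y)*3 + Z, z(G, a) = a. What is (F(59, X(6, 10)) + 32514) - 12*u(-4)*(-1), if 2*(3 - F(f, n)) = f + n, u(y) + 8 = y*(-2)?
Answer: 64947/2 ≈ 32474.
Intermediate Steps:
X(Y, Z) = Z + 3*Y (X(Y, Z) = Y*3 + Z = 3*Y + Z = Z + 3*Y)
u(y) = -8 - 2*y (u(y) = -8 + y*(-2) = -8 - 2*y)
F(f, n) = 3 - f/2 - n/2 (F(f, n) = 3 - (f + n)/2 = 3 + (-f/2 - n/2) = 3 - f/2 - n/2)
(F(59, X(6, 10)) + 32514) - 12*u(-4)*(-1) = ((3 - ½*59 - (10 + 3*6)/2) + 32514) - 12*(-8 - 2*(-4))*(-1) = ((3 - 59/2 - (10 + 18)/2) + 32514) - 12*(-8 + 8)*(-1) = ((3 - 59/2 - ½*28) + 32514) - 12*0*(-1) = ((3 - 59/2 - 14) + 32514) + 0*(-1) = (-81/2 + 32514) + 0 = 64947/2 + 0 = 64947/2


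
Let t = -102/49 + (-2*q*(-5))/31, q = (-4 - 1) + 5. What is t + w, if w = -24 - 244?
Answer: -13234/49 ≈ -270.08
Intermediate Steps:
q = 0 (q = -5 + 5 = 0)
w = -268
t = -102/49 (t = -102/49 + (-2*0*(-5))/31 = -102*1/49 + (0*(-5))*(1/31) = -102/49 + 0*(1/31) = -102/49 + 0 = -102/49 ≈ -2.0816)
t + w = -102/49 - 268 = -13234/49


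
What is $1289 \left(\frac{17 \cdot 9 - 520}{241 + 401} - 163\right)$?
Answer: $- \frac{135361757}{642} \approx -2.1084 \cdot 10^{5}$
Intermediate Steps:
$1289 \left(\frac{17 \cdot 9 - 520}{241 + 401} - 163\right) = 1289 \left(\frac{153 - 520}{642} - 163\right) = 1289 \left(\left(-367\right) \frac{1}{642} - 163\right) = 1289 \left(- \frac{367}{642} - 163\right) = 1289 \left(- \frac{105013}{642}\right) = - \frac{135361757}{642}$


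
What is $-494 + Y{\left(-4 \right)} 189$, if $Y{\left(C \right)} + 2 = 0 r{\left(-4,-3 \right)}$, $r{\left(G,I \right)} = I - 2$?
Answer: $-872$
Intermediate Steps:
$r{\left(G,I \right)} = -2 + I$ ($r{\left(G,I \right)} = I - 2 = -2 + I$)
$Y{\left(C \right)} = -2$ ($Y{\left(C \right)} = -2 + 0 \left(-2 - 3\right) = -2 + 0 \left(-5\right) = -2 + 0 = -2$)
$-494 + Y{\left(-4 \right)} 189 = -494 - 378 = -872$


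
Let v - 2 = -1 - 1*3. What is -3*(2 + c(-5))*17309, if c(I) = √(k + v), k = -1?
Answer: -103854 - 51927*I*√3 ≈ -1.0385e+5 - 89940.0*I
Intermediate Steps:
v = -2 (v = 2 + (-1 - 1*3) = 2 + (-1 - 3) = 2 - 4 = -2)
c(I) = I*√3 (c(I) = √(-1 - 2) = √(-3) = I*√3)
-3*(2 + c(-5))*17309 = -3*(2 + I*√3)*17309 = (-6 - 3*I*√3)*17309 = -103854 - 51927*I*√3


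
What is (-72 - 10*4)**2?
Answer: 12544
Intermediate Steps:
(-72 - 10*4)**2 = (-72 - 40)**2 = (-112)**2 = 12544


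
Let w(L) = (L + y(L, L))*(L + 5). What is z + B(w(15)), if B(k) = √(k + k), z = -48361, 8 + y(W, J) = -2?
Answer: -48361 + 10*√2 ≈ -48347.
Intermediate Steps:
y(W, J) = -10 (y(W, J) = -8 - 2 = -10)
w(L) = (-10 + L)*(5 + L) (w(L) = (L - 10)*(L + 5) = (-10 + L)*(5 + L))
B(k) = √2*√k (B(k) = √(2*k) = √2*√k)
z + B(w(15)) = -48361 + √2*√(-50 + 15² - 5*15) = -48361 + √2*√(-50 + 225 - 75) = -48361 + √2*√100 = -48361 + √2*10 = -48361 + 10*√2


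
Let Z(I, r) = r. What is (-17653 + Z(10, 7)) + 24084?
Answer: 6438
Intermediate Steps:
(-17653 + Z(10, 7)) + 24084 = (-17653 + 7) + 24084 = -17646 + 24084 = 6438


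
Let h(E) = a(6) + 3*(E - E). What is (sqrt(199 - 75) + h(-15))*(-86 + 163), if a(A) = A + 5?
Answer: 847 + 154*sqrt(31) ≈ 1704.4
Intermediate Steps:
a(A) = 5 + A
h(E) = 11 (h(E) = (5 + 6) + 3*(E - E) = 11 + 3*0 = 11 + 0 = 11)
(sqrt(199 - 75) + h(-15))*(-86 + 163) = (sqrt(199 - 75) + 11)*(-86 + 163) = (sqrt(124) + 11)*77 = (2*sqrt(31) + 11)*77 = (11 + 2*sqrt(31))*77 = 847 + 154*sqrt(31)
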